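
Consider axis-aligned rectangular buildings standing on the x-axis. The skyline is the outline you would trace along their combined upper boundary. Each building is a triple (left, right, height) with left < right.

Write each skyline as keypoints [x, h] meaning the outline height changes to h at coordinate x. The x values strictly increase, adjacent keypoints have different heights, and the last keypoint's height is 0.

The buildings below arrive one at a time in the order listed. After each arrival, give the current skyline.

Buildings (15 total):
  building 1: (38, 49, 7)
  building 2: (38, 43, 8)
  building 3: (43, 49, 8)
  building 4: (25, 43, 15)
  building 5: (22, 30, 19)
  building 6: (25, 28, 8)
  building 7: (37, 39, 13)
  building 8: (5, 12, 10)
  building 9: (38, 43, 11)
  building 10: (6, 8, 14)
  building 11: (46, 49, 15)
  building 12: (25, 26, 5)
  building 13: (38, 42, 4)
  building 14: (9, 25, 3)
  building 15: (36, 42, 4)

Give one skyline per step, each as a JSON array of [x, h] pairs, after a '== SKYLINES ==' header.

== SKYLINES ==
[[38,7],[49,0]]
[[38,8],[43,7],[49,0]]
[[38,8],[49,0]]
[[25,15],[43,8],[49,0]]
[[22,19],[30,15],[43,8],[49,0]]
[[22,19],[30,15],[43,8],[49,0]]
[[22,19],[30,15],[43,8],[49,0]]
[[5,10],[12,0],[22,19],[30,15],[43,8],[49,0]]
[[5,10],[12,0],[22,19],[30,15],[43,8],[49,0]]
[[5,10],[6,14],[8,10],[12,0],[22,19],[30,15],[43,8],[49,0]]
[[5,10],[6,14],[8,10],[12,0],[22,19],[30,15],[43,8],[46,15],[49,0]]
[[5,10],[6,14],[8,10],[12,0],[22,19],[30,15],[43,8],[46,15],[49,0]]
[[5,10],[6,14],[8,10],[12,0],[22,19],[30,15],[43,8],[46,15],[49,0]]
[[5,10],[6,14],[8,10],[12,3],[22,19],[30,15],[43,8],[46,15],[49,0]]
[[5,10],[6,14],[8,10],[12,3],[22,19],[30,15],[43,8],[46,15],[49,0]]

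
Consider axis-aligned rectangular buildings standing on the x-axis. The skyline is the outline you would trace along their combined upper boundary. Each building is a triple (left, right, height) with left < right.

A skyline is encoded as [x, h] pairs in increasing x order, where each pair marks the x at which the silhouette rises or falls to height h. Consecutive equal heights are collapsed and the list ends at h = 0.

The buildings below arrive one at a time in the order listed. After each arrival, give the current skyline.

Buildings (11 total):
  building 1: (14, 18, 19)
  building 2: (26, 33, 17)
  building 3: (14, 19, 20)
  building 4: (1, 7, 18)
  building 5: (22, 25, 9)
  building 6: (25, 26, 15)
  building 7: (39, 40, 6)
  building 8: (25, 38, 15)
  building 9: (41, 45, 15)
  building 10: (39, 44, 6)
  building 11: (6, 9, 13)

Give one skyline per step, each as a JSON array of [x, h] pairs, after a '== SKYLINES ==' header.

== SKYLINES ==
[[14,19],[18,0]]
[[14,19],[18,0],[26,17],[33,0]]
[[14,20],[19,0],[26,17],[33,0]]
[[1,18],[7,0],[14,20],[19,0],[26,17],[33,0]]
[[1,18],[7,0],[14,20],[19,0],[22,9],[25,0],[26,17],[33,0]]
[[1,18],[7,0],[14,20],[19,0],[22,9],[25,15],[26,17],[33,0]]
[[1,18],[7,0],[14,20],[19,0],[22,9],[25,15],[26,17],[33,0],[39,6],[40,0]]
[[1,18],[7,0],[14,20],[19,0],[22,9],[25,15],[26,17],[33,15],[38,0],[39,6],[40,0]]
[[1,18],[7,0],[14,20],[19,0],[22,9],[25,15],[26,17],[33,15],[38,0],[39,6],[40,0],[41,15],[45,0]]
[[1,18],[7,0],[14,20],[19,0],[22,9],[25,15],[26,17],[33,15],[38,0],[39,6],[41,15],[45,0]]
[[1,18],[7,13],[9,0],[14,20],[19,0],[22,9],[25,15],[26,17],[33,15],[38,0],[39,6],[41,15],[45,0]]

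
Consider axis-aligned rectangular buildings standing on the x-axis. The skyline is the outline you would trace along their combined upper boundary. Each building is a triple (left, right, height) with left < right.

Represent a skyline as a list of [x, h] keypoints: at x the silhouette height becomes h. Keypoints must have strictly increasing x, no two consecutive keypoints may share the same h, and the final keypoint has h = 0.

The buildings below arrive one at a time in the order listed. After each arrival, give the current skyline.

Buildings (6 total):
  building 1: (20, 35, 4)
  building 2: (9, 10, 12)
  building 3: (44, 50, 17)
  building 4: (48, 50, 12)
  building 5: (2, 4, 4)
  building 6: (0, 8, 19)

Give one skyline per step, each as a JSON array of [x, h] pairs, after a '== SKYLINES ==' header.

== SKYLINES ==
[[20,4],[35,0]]
[[9,12],[10,0],[20,4],[35,0]]
[[9,12],[10,0],[20,4],[35,0],[44,17],[50,0]]
[[9,12],[10,0],[20,4],[35,0],[44,17],[50,0]]
[[2,4],[4,0],[9,12],[10,0],[20,4],[35,0],[44,17],[50,0]]
[[0,19],[8,0],[9,12],[10,0],[20,4],[35,0],[44,17],[50,0]]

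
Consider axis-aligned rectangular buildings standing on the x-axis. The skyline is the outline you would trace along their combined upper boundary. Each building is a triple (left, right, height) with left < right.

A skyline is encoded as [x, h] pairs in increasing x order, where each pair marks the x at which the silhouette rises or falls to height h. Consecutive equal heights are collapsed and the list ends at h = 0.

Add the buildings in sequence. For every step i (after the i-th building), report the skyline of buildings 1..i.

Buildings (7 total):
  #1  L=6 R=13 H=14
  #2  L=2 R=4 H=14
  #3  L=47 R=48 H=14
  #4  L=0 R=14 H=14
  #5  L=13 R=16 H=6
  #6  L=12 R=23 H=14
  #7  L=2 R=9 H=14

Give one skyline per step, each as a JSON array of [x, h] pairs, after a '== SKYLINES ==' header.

== SKYLINES ==
[[6,14],[13,0]]
[[2,14],[4,0],[6,14],[13,0]]
[[2,14],[4,0],[6,14],[13,0],[47,14],[48,0]]
[[0,14],[14,0],[47,14],[48,0]]
[[0,14],[14,6],[16,0],[47,14],[48,0]]
[[0,14],[23,0],[47,14],[48,0]]
[[0,14],[23,0],[47,14],[48,0]]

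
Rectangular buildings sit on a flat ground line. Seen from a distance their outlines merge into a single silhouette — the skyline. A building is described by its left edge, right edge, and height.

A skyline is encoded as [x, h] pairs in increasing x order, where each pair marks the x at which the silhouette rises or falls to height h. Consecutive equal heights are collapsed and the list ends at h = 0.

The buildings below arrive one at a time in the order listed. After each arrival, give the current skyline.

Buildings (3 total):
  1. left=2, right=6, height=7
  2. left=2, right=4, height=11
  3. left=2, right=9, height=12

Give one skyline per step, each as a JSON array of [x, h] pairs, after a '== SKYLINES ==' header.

== SKYLINES ==
[[2,7],[6,0]]
[[2,11],[4,7],[6,0]]
[[2,12],[9,0]]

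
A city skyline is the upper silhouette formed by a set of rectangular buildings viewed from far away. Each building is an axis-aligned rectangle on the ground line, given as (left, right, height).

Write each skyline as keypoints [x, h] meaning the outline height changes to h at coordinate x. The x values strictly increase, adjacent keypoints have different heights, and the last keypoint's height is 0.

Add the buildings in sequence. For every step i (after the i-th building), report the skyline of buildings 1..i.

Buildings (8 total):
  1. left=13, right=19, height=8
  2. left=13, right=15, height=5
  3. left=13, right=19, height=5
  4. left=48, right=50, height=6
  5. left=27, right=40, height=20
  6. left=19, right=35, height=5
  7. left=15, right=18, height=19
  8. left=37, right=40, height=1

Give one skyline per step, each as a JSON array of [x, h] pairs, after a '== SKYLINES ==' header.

== SKYLINES ==
[[13,8],[19,0]]
[[13,8],[19,0]]
[[13,8],[19,0]]
[[13,8],[19,0],[48,6],[50,0]]
[[13,8],[19,0],[27,20],[40,0],[48,6],[50,0]]
[[13,8],[19,5],[27,20],[40,0],[48,6],[50,0]]
[[13,8],[15,19],[18,8],[19,5],[27,20],[40,0],[48,6],[50,0]]
[[13,8],[15,19],[18,8],[19,5],[27,20],[40,0],[48,6],[50,0]]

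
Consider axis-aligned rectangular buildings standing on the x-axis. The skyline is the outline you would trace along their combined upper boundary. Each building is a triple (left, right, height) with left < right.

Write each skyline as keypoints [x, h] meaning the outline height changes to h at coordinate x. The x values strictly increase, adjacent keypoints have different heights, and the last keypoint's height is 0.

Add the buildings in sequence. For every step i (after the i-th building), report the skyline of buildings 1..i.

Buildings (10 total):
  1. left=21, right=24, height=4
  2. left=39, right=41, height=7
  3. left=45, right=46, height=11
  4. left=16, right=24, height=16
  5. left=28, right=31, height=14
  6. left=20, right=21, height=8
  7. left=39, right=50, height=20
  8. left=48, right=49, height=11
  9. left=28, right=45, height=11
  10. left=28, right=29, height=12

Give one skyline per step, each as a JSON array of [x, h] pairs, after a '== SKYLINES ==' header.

== SKYLINES ==
[[21,4],[24,0]]
[[21,4],[24,0],[39,7],[41,0]]
[[21,4],[24,0],[39,7],[41,0],[45,11],[46,0]]
[[16,16],[24,0],[39,7],[41,0],[45,11],[46,0]]
[[16,16],[24,0],[28,14],[31,0],[39,7],[41,0],[45,11],[46,0]]
[[16,16],[24,0],[28,14],[31,0],[39,7],[41,0],[45,11],[46,0]]
[[16,16],[24,0],[28,14],[31,0],[39,20],[50,0]]
[[16,16],[24,0],[28,14],[31,0],[39,20],[50,0]]
[[16,16],[24,0],[28,14],[31,11],[39,20],[50,0]]
[[16,16],[24,0],[28,14],[31,11],[39,20],[50,0]]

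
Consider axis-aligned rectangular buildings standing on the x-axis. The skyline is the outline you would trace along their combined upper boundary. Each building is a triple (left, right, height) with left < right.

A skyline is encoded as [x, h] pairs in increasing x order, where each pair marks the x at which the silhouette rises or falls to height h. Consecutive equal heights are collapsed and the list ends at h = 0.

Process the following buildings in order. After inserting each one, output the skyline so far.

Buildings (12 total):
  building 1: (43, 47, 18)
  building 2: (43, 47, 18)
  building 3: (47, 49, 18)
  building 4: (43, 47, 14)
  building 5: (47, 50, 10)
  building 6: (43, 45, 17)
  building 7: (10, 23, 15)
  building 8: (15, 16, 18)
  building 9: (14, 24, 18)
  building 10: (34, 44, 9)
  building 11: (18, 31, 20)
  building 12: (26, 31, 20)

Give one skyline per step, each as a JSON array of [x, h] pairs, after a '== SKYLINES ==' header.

== SKYLINES ==
[[43,18],[47,0]]
[[43,18],[47,0]]
[[43,18],[49,0]]
[[43,18],[49,0]]
[[43,18],[49,10],[50,0]]
[[43,18],[49,10],[50,0]]
[[10,15],[23,0],[43,18],[49,10],[50,0]]
[[10,15],[15,18],[16,15],[23,0],[43,18],[49,10],[50,0]]
[[10,15],[14,18],[24,0],[43,18],[49,10],[50,0]]
[[10,15],[14,18],[24,0],[34,9],[43,18],[49,10],[50,0]]
[[10,15],[14,18],[18,20],[31,0],[34,9],[43,18],[49,10],[50,0]]
[[10,15],[14,18],[18,20],[31,0],[34,9],[43,18],[49,10],[50,0]]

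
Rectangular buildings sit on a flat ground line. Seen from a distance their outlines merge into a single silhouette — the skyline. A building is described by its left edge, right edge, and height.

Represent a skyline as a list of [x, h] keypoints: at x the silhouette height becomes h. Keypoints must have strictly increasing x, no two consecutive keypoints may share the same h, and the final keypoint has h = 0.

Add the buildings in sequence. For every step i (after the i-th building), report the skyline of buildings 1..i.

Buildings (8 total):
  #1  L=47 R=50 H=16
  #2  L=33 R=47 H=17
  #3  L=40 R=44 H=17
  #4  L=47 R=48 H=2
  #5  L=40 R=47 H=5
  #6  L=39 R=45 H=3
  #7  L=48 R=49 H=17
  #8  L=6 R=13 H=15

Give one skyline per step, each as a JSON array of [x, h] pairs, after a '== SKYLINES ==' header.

== SKYLINES ==
[[47,16],[50,0]]
[[33,17],[47,16],[50,0]]
[[33,17],[47,16],[50,0]]
[[33,17],[47,16],[50,0]]
[[33,17],[47,16],[50,0]]
[[33,17],[47,16],[50,0]]
[[33,17],[47,16],[48,17],[49,16],[50,0]]
[[6,15],[13,0],[33,17],[47,16],[48,17],[49,16],[50,0]]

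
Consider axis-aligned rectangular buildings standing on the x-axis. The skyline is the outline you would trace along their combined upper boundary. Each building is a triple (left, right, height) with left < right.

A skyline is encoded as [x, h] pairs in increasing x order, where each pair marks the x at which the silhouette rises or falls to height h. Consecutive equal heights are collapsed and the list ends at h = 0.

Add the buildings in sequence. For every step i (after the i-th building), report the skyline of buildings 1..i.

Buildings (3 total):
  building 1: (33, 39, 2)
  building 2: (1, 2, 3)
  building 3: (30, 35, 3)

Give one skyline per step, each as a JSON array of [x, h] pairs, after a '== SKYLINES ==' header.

== SKYLINES ==
[[33,2],[39,0]]
[[1,3],[2,0],[33,2],[39,0]]
[[1,3],[2,0],[30,3],[35,2],[39,0]]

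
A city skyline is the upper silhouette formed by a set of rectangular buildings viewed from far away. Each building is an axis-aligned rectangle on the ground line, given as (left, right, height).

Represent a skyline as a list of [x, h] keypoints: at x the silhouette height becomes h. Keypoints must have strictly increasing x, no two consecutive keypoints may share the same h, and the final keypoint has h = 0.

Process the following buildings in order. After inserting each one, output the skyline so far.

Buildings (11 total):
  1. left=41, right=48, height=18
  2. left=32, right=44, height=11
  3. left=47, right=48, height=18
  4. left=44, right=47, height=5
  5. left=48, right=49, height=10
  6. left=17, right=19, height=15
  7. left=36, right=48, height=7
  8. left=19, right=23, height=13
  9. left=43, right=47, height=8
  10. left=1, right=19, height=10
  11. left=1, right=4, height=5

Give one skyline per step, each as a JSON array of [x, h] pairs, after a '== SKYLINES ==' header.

== SKYLINES ==
[[41,18],[48,0]]
[[32,11],[41,18],[48,0]]
[[32,11],[41,18],[48,0]]
[[32,11],[41,18],[48,0]]
[[32,11],[41,18],[48,10],[49,0]]
[[17,15],[19,0],[32,11],[41,18],[48,10],[49,0]]
[[17,15],[19,0],[32,11],[41,18],[48,10],[49,0]]
[[17,15],[19,13],[23,0],[32,11],[41,18],[48,10],[49,0]]
[[17,15],[19,13],[23,0],[32,11],[41,18],[48,10],[49,0]]
[[1,10],[17,15],[19,13],[23,0],[32,11],[41,18],[48,10],[49,0]]
[[1,10],[17,15],[19,13],[23,0],[32,11],[41,18],[48,10],[49,0]]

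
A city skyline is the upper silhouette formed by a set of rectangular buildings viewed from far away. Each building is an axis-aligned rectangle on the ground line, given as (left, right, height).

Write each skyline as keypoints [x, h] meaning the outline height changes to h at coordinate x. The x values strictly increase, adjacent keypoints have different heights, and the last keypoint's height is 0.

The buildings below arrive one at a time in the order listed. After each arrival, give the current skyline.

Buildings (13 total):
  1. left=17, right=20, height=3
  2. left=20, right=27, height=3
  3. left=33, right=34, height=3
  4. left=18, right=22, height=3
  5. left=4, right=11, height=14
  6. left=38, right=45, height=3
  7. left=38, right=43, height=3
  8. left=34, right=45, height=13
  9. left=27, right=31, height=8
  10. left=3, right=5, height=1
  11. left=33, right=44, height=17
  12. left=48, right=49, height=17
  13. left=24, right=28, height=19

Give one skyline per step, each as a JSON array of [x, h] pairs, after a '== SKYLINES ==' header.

== SKYLINES ==
[[17,3],[20,0]]
[[17,3],[27,0]]
[[17,3],[27,0],[33,3],[34,0]]
[[17,3],[27,0],[33,3],[34,0]]
[[4,14],[11,0],[17,3],[27,0],[33,3],[34,0]]
[[4,14],[11,0],[17,3],[27,0],[33,3],[34,0],[38,3],[45,0]]
[[4,14],[11,0],[17,3],[27,0],[33,3],[34,0],[38,3],[45,0]]
[[4,14],[11,0],[17,3],[27,0],[33,3],[34,13],[45,0]]
[[4,14],[11,0],[17,3],[27,8],[31,0],[33,3],[34,13],[45,0]]
[[3,1],[4,14],[11,0],[17,3],[27,8],[31,0],[33,3],[34,13],[45,0]]
[[3,1],[4,14],[11,0],[17,3],[27,8],[31,0],[33,17],[44,13],[45,0]]
[[3,1],[4,14],[11,0],[17,3],[27,8],[31,0],[33,17],[44,13],[45,0],[48,17],[49,0]]
[[3,1],[4,14],[11,0],[17,3],[24,19],[28,8],[31,0],[33,17],[44,13],[45,0],[48,17],[49,0]]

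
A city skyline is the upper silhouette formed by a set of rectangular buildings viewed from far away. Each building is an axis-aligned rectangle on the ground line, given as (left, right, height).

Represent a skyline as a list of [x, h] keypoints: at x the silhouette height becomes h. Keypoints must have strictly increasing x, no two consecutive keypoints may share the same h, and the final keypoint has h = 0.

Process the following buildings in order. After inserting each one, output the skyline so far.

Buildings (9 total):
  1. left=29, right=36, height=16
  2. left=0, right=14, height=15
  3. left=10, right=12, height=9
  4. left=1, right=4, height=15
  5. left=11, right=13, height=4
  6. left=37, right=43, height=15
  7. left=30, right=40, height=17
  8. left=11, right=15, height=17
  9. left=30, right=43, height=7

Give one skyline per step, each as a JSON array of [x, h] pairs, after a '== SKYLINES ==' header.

== SKYLINES ==
[[29,16],[36,0]]
[[0,15],[14,0],[29,16],[36,0]]
[[0,15],[14,0],[29,16],[36,0]]
[[0,15],[14,0],[29,16],[36,0]]
[[0,15],[14,0],[29,16],[36,0]]
[[0,15],[14,0],[29,16],[36,0],[37,15],[43,0]]
[[0,15],[14,0],[29,16],[30,17],[40,15],[43,0]]
[[0,15],[11,17],[15,0],[29,16],[30,17],[40,15],[43,0]]
[[0,15],[11,17],[15,0],[29,16],[30,17],[40,15],[43,0]]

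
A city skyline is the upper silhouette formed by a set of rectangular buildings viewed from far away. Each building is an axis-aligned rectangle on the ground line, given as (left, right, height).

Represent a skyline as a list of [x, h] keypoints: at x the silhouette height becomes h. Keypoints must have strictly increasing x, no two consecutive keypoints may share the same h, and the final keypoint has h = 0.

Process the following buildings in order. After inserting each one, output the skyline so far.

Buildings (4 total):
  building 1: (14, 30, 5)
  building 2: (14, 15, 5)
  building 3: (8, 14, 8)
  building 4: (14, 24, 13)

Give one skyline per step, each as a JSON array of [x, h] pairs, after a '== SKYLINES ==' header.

== SKYLINES ==
[[14,5],[30,0]]
[[14,5],[30,0]]
[[8,8],[14,5],[30,0]]
[[8,8],[14,13],[24,5],[30,0]]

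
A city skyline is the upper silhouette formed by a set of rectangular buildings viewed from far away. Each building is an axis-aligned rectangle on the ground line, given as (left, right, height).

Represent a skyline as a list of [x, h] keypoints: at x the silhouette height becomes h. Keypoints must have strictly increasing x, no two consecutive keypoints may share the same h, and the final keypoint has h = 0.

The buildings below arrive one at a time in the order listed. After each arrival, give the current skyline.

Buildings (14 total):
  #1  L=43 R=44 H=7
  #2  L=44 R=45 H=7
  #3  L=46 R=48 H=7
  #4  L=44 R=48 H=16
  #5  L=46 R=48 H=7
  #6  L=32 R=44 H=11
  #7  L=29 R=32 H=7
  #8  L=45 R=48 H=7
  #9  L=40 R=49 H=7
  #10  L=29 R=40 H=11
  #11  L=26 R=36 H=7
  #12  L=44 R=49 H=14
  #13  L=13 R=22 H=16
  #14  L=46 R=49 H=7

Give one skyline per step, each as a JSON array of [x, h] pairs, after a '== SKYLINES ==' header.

== SKYLINES ==
[[43,7],[44,0]]
[[43,7],[45,0]]
[[43,7],[45,0],[46,7],[48,0]]
[[43,7],[44,16],[48,0]]
[[43,7],[44,16],[48,0]]
[[32,11],[44,16],[48,0]]
[[29,7],[32,11],[44,16],[48,0]]
[[29,7],[32,11],[44,16],[48,0]]
[[29,7],[32,11],[44,16],[48,7],[49,0]]
[[29,11],[44,16],[48,7],[49,0]]
[[26,7],[29,11],[44,16],[48,7],[49,0]]
[[26,7],[29,11],[44,16],[48,14],[49,0]]
[[13,16],[22,0],[26,7],[29,11],[44,16],[48,14],[49,0]]
[[13,16],[22,0],[26,7],[29,11],[44,16],[48,14],[49,0]]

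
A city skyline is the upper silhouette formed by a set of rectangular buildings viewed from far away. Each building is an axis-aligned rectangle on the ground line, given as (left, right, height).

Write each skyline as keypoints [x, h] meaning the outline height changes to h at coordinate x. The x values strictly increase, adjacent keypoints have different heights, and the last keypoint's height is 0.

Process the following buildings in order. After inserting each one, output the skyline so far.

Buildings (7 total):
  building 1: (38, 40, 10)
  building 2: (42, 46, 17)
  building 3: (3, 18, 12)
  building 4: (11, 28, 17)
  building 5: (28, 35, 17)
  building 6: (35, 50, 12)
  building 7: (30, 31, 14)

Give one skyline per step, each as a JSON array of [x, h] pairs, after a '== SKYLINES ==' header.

== SKYLINES ==
[[38,10],[40,0]]
[[38,10],[40,0],[42,17],[46,0]]
[[3,12],[18,0],[38,10],[40,0],[42,17],[46,0]]
[[3,12],[11,17],[28,0],[38,10],[40,0],[42,17],[46,0]]
[[3,12],[11,17],[35,0],[38,10],[40,0],[42,17],[46,0]]
[[3,12],[11,17],[35,12],[42,17],[46,12],[50,0]]
[[3,12],[11,17],[35,12],[42,17],[46,12],[50,0]]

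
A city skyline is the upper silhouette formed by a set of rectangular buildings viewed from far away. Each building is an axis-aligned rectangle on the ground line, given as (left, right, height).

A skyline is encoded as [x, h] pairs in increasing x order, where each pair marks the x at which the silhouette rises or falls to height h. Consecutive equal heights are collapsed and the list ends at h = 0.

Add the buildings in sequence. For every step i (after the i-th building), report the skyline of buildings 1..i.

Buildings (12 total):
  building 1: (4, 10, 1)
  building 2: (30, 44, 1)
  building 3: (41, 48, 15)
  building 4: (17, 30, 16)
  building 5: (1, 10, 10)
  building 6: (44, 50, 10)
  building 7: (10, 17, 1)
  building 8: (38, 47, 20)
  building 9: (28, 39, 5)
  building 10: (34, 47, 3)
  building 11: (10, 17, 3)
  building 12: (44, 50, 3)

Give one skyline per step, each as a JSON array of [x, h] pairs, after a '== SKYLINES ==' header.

== SKYLINES ==
[[4,1],[10,0]]
[[4,1],[10,0],[30,1],[44,0]]
[[4,1],[10,0],[30,1],[41,15],[48,0]]
[[4,1],[10,0],[17,16],[30,1],[41,15],[48,0]]
[[1,10],[10,0],[17,16],[30,1],[41,15],[48,0]]
[[1,10],[10,0],[17,16],[30,1],[41,15],[48,10],[50,0]]
[[1,10],[10,1],[17,16],[30,1],[41,15],[48,10],[50,0]]
[[1,10],[10,1],[17,16],[30,1],[38,20],[47,15],[48,10],[50,0]]
[[1,10],[10,1],[17,16],[30,5],[38,20],[47,15],[48,10],[50,0]]
[[1,10],[10,1],[17,16],[30,5],[38,20],[47,15],[48,10],[50,0]]
[[1,10],[10,3],[17,16],[30,5],[38,20],[47,15],[48,10],[50,0]]
[[1,10],[10,3],[17,16],[30,5],[38,20],[47,15],[48,10],[50,0]]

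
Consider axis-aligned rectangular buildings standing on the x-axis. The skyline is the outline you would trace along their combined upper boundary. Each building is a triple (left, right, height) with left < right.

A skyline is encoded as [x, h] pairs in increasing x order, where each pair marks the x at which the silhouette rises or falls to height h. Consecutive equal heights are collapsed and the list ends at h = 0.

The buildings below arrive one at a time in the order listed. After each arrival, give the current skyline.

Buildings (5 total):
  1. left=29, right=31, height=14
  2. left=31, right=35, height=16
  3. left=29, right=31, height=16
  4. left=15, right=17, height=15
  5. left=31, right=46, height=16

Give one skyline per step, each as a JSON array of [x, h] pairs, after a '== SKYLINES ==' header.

== SKYLINES ==
[[29,14],[31,0]]
[[29,14],[31,16],[35,0]]
[[29,16],[35,0]]
[[15,15],[17,0],[29,16],[35,0]]
[[15,15],[17,0],[29,16],[46,0]]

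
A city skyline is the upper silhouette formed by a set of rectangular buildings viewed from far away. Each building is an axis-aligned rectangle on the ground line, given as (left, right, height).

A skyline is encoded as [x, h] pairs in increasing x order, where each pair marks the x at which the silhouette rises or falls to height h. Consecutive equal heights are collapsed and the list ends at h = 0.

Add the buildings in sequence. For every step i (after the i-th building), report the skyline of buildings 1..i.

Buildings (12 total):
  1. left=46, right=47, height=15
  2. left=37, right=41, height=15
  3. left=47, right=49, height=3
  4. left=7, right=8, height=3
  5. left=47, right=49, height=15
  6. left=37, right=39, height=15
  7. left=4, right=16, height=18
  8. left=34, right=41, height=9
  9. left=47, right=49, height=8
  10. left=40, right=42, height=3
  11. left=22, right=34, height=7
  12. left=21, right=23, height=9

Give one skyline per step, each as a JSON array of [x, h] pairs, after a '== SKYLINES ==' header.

== SKYLINES ==
[[46,15],[47,0]]
[[37,15],[41,0],[46,15],[47,0]]
[[37,15],[41,0],[46,15],[47,3],[49,0]]
[[7,3],[8,0],[37,15],[41,0],[46,15],[47,3],[49,0]]
[[7,3],[8,0],[37,15],[41,0],[46,15],[49,0]]
[[7,3],[8,0],[37,15],[41,0],[46,15],[49,0]]
[[4,18],[16,0],[37,15],[41,0],[46,15],[49,0]]
[[4,18],[16,0],[34,9],[37,15],[41,0],[46,15],[49,0]]
[[4,18],[16,0],[34,9],[37,15],[41,0],[46,15],[49,0]]
[[4,18],[16,0],[34,9],[37,15],[41,3],[42,0],[46,15],[49,0]]
[[4,18],[16,0],[22,7],[34,9],[37,15],[41,3],[42,0],[46,15],[49,0]]
[[4,18],[16,0],[21,9],[23,7],[34,9],[37,15],[41,3],[42,0],[46,15],[49,0]]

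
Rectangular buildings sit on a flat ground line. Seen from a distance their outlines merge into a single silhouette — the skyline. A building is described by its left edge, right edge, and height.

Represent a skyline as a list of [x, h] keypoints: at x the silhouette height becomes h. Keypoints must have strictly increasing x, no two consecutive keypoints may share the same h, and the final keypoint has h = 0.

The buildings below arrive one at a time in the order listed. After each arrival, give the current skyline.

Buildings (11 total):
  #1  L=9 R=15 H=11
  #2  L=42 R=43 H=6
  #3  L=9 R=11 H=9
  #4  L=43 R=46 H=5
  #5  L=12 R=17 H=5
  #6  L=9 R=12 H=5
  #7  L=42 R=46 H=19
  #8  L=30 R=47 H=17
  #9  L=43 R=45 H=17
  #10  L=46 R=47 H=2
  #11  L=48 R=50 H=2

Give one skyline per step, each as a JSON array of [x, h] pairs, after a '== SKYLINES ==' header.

== SKYLINES ==
[[9,11],[15,0]]
[[9,11],[15,0],[42,6],[43,0]]
[[9,11],[15,0],[42,6],[43,0]]
[[9,11],[15,0],[42,6],[43,5],[46,0]]
[[9,11],[15,5],[17,0],[42,6],[43,5],[46,0]]
[[9,11],[15,5],[17,0],[42,6],[43,5],[46,0]]
[[9,11],[15,5],[17,0],[42,19],[46,0]]
[[9,11],[15,5],[17,0],[30,17],[42,19],[46,17],[47,0]]
[[9,11],[15,5],[17,0],[30,17],[42,19],[46,17],[47,0]]
[[9,11],[15,5],[17,0],[30,17],[42,19],[46,17],[47,0]]
[[9,11],[15,5],[17,0],[30,17],[42,19],[46,17],[47,0],[48,2],[50,0]]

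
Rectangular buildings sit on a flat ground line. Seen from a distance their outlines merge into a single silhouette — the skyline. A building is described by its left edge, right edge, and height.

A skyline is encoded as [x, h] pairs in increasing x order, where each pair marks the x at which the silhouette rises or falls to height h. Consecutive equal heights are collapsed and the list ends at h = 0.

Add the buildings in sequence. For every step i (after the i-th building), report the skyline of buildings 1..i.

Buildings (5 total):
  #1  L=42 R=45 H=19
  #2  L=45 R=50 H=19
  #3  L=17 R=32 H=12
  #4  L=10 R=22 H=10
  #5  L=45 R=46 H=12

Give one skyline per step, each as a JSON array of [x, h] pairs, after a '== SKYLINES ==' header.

== SKYLINES ==
[[42,19],[45,0]]
[[42,19],[50,0]]
[[17,12],[32,0],[42,19],[50,0]]
[[10,10],[17,12],[32,0],[42,19],[50,0]]
[[10,10],[17,12],[32,0],[42,19],[50,0]]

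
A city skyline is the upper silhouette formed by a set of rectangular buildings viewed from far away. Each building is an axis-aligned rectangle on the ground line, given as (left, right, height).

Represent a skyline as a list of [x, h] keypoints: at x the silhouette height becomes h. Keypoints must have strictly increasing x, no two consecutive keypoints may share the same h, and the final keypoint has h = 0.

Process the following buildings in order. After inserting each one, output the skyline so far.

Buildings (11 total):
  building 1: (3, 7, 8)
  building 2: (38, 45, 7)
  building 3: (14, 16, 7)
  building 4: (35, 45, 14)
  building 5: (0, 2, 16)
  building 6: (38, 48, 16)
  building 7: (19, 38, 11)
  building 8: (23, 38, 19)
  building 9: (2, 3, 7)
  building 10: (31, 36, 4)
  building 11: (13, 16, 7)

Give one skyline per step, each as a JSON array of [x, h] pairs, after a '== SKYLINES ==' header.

== SKYLINES ==
[[3,8],[7,0]]
[[3,8],[7,0],[38,7],[45,0]]
[[3,8],[7,0],[14,7],[16,0],[38,7],[45,0]]
[[3,8],[7,0],[14,7],[16,0],[35,14],[45,0]]
[[0,16],[2,0],[3,8],[7,0],[14,7],[16,0],[35,14],[45,0]]
[[0,16],[2,0],[3,8],[7,0],[14,7],[16,0],[35,14],[38,16],[48,0]]
[[0,16],[2,0],[3,8],[7,0],[14,7],[16,0],[19,11],[35,14],[38,16],[48,0]]
[[0,16],[2,0],[3,8],[7,0],[14,7],[16,0],[19,11],[23,19],[38,16],[48,0]]
[[0,16],[2,7],[3,8],[7,0],[14,7],[16,0],[19,11],[23,19],[38,16],[48,0]]
[[0,16],[2,7],[3,8],[7,0],[14,7],[16,0],[19,11],[23,19],[38,16],[48,0]]
[[0,16],[2,7],[3,8],[7,0],[13,7],[16,0],[19,11],[23,19],[38,16],[48,0]]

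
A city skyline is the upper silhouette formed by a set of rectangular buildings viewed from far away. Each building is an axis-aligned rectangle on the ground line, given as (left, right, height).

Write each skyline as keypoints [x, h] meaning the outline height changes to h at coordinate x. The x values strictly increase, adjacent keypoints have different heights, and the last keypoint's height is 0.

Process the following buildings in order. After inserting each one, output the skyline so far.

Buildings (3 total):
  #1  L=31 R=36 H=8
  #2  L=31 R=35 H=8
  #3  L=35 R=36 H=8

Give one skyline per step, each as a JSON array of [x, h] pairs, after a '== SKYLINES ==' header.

== SKYLINES ==
[[31,8],[36,0]]
[[31,8],[36,0]]
[[31,8],[36,0]]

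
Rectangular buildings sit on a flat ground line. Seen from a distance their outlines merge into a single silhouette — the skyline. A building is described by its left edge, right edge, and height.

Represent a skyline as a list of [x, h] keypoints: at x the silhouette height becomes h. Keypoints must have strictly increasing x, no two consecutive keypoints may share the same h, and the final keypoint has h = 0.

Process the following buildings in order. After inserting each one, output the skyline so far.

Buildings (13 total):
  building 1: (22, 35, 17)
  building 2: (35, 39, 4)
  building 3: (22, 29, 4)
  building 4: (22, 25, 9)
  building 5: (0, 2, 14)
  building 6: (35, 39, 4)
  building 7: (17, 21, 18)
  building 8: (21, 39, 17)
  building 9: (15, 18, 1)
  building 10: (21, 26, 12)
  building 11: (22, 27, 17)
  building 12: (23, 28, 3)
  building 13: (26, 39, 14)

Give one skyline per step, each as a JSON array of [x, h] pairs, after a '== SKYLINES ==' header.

== SKYLINES ==
[[22,17],[35,0]]
[[22,17],[35,4],[39,0]]
[[22,17],[35,4],[39,0]]
[[22,17],[35,4],[39,0]]
[[0,14],[2,0],[22,17],[35,4],[39,0]]
[[0,14],[2,0],[22,17],[35,4],[39,0]]
[[0,14],[2,0],[17,18],[21,0],[22,17],[35,4],[39,0]]
[[0,14],[2,0],[17,18],[21,17],[39,0]]
[[0,14],[2,0],[15,1],[17,18],[21,17],[39,0]]
[[0,14],[2,0],[15,1],[17,18],[21,17],[39,0]]
[[0,14],[2,0],[15,1],[17,18],[21,17],[39,0]]
[[0,14],[2,0],[15,1],[17,18],[21,17],[39,0]]
[[0,14],[2,0],[15,1],[17,18],[21,17],[39,0]]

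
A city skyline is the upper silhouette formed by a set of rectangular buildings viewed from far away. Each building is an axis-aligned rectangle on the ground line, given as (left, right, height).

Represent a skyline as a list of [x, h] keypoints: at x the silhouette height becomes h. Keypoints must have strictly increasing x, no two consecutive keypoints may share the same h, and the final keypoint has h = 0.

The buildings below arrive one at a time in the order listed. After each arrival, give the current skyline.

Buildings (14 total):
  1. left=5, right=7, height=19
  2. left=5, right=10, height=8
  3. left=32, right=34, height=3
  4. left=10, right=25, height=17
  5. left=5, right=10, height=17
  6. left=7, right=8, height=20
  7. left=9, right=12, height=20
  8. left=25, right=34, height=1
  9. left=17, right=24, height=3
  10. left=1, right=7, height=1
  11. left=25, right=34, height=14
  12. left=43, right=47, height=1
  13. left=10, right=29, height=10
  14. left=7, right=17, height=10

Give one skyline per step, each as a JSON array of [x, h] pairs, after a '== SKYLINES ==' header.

== SKYLINES ==
[[5,19],[7,0]]
[[5,19],[7,8],[10,0]]
[[5,19],[7,8],[10,0],[32,3],[34,0]]
[[5,19],[7,8],[10,17],[25,0],[32,3],[34,0]]
[[5,19],[7,17],[25,0],[32,3],[34,0]]
[[5,19],[7,20],[8,17],[25,0],[32,3],[34,0]]
[[5,19],[7,20],[8,17],[9,20],[12,17],[25,0],[32,3],[34,0]]
[[5,19],[7,20],[8,17],[9,20],[12,17],[25,1],[32,3],[34,0]]
[[5,19],[7,20],[8,17],[9,20],[12,17],[25,1],[32,3],[34,0]]
[[1,1],[5,19],[7,20],[8,17],[9,20],[12,17],[25,1],[32,3],[34,0]]
[[1,1],[5,19],[7,20],[8,17],[9,20],[12,17],[25,14],[34,0]]
[[1,1],[5,19],[7,20],[8,17],[9,20],[12,17],[25,14],[34,0],[43,1],[47,0]]
[[1,1],[5,19],[7,20],[8,17],[9,20],[12,17],[25,14],[34,0],[43,1],[47,0]]
[[1,1],[5,19],[7,20],[8,17],[9,20],[12,17],[25,14],[34,0],[43,1],[47,0]]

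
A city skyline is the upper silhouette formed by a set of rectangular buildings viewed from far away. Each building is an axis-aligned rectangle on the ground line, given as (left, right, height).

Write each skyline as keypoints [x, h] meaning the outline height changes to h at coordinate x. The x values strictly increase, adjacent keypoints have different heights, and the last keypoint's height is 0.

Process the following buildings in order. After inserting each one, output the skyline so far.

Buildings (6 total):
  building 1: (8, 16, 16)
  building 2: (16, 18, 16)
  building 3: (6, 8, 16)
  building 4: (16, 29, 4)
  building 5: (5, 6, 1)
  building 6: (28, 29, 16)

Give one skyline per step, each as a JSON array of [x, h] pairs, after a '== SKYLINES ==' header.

== SKYLINES ==
[[8,16],[16,0]]
[[8,16],[18,0]]
[[6,16],[18,0]]
[[6,16],[18,4],[29,0]]
[[5,1],[6,16],[18,4],[29,0]]
[[5,1],[6,16],[18,4],[28,16],[29,0]]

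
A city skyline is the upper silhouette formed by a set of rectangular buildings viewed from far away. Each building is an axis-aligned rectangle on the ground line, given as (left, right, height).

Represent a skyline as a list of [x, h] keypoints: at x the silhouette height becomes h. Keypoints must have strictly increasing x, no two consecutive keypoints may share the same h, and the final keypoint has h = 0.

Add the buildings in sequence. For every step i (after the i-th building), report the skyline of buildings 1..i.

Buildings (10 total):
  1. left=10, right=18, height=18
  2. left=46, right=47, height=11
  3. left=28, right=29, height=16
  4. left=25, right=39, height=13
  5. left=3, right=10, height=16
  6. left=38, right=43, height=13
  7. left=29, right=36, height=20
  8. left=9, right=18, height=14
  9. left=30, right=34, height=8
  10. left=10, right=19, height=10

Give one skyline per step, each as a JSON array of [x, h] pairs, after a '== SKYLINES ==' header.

== SKYLINES ==
[[10,18],[18,0]]
[[10,18],[18,0],[46,11],[47,0]]
[[10,18],[18,0],[28,16],[29,0],[46,11],[47,0]]
[[10,18],[18,0],[25,13],[28,16],[29,13],[39,0],[46,11],[47,0]]
[[3,16],[10,18],[18,0],[25,13],[28,16],[29,13],[39,0],[46,11],[47,0]]
[[3,16],[10,18],[18,0],[25,13],[28,16],[29,13],[43,0],[46,11],[47,0]]
[[3,16],[10,18],[18,0],[25,13],[28,16],[29,20],[36,13],[43,0],[46,11],[47,0]]
[[3,16],[10,18],[18,0],[25,13],[28,16],[29,20],[36,13],[43,0],[46,11],[47,0]]
[[3,16],[10,18],[18,0],[25,13],[28,16],[29,20],[36,13],[43,0],[46,11],[47,0]]
[[3,16],[10,18],[18,10],[19,0],[25,13],[28,16],[29,20],[36,13],[43,0],[46,11],[47,0]]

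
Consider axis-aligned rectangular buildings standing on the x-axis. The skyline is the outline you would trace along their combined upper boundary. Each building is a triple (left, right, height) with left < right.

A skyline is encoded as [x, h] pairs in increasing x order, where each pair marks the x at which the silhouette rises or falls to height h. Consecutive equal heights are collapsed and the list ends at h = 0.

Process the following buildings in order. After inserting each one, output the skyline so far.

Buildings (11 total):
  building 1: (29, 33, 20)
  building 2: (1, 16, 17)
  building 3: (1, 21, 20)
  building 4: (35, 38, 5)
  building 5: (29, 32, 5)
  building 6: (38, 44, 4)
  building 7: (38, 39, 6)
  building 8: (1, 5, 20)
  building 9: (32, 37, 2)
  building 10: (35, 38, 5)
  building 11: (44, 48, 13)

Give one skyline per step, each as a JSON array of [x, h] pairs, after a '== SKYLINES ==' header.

== SKYLINES ==
[[29,20],[33,0]]
[[1,17],[16,0],[29,20],[33,0]]
[[1,20],[21,0],[29,20],[33,0]]
[[1,20],[21,0],[29,20],[33,0],[35,5],[38,0]]
[[1,20],[21,0],[29,20],[33,0],[35,5],[38,0]]
[[1,20],[21,0],[29,20],[33,0],[35,5],[38,4],[44,0]]
[[1,20],[21,0],[29,20],[33,0],[35,5],[38,6],[39,4],[44,0]]
[[1,20],[21,0],[29,20],[33,0],[35,5],[38,6],[39,4],[44,0]]
[[1,20],[21,0],[29,20],[33,2],[35,5],[38,6],[39,4],[44,0]]
[[1,20],[21,0],[29,20],[33,2],[35,5],[38,6],[39,4],[44,0]]
[[1,20],[21,0],[29,20],[33,2],[35,5],[38,6],[39,4],[44,13],[48,0]]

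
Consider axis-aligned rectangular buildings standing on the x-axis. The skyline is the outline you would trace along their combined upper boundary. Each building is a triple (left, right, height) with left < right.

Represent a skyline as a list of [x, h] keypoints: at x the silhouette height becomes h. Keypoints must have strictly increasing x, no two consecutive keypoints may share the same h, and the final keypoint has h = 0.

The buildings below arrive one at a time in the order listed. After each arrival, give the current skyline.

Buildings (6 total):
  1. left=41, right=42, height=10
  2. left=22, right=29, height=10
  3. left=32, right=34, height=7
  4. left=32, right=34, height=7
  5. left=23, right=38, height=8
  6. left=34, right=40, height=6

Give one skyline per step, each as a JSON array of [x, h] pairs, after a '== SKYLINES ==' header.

== SKYLINES ==
[[41,10],[42,0]]
[[22,10],[29,0],[41,10],[42,0]]
[[22,10],[29,0],[32,7],[34,0],[41,10],[42,0]]
[[22,10],[29,0],[32,7],[34,0],[41,10],[42,0]]
[[22,10],[29,8],[38,0],[41,10],[42,0]]
[[22,10],[29,8],[38,6],[40,0],[41,10],[42,0]]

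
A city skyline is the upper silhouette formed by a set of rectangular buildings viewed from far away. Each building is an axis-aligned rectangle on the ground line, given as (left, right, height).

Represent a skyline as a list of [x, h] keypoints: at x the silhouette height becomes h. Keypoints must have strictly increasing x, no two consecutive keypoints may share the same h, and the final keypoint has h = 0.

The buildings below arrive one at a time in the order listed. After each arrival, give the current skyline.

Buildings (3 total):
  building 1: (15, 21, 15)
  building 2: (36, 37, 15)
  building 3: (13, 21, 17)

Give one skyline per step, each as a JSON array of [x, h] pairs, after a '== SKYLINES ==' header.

== SKYLINES ==
[[15,15],[21,0]]
[[15,15],[21,0],[36,15],[37,0]]
[[13,17],[21,0],[36,15],[37,0]]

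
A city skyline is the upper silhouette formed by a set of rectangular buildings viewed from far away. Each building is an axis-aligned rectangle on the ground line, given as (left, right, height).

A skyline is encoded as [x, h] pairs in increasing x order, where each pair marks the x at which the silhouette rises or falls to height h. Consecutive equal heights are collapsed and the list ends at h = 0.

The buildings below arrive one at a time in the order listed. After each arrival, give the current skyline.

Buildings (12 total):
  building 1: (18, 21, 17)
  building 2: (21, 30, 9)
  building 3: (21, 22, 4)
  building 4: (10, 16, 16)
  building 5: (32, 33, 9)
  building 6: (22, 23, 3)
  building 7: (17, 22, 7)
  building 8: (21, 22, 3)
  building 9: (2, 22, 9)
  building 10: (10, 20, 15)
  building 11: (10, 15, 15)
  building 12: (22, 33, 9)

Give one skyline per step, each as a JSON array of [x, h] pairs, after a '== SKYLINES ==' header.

== SKYLINES ==
[[18,17],[21,0]]
[[18,17],[21,9],[30,0]]
[[18,17],[21,9],[30,0]]
[[10,16],[16,0],[18,17],[21,9],[30,0]]
[[10,16],[16,0],[18,17],[21,9],[30,0],[32,9],[33,0]]
[[10,16],[16,0],[18,17],[21,9],[30,0],[32,9],[33,0]]
[[10,16],[16,0],[17,7],[18,17],[21,9],[30,0],[32,9],[33,0]]
[[10,16],[16,0],[17,7],[18,17],[21,9],[30,0],[32,9],[33,0]]
[[2,9],[10,16],[16,9],[18,17],[21,9],[30,0],[32,9],[33,0]]
[[2,9],[10,16],[16,15],[18,17],[21,9],[30,0],[32,9],[33,0]]
[[2,9],[10,16],[16,15],[18,17],[21,9],[30,0],[32,9],[33,0]]
[[2,9],[10,16],[16,15],[18,17],[21,9],[33,0]]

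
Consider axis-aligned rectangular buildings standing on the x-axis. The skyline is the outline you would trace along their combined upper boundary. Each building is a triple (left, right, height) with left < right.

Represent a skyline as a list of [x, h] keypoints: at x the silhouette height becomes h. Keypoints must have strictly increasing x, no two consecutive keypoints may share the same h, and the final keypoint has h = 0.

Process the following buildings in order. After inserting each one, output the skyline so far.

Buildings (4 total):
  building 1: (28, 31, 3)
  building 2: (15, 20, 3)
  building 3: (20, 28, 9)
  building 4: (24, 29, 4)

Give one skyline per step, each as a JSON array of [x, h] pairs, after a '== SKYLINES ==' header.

== SKYLINES ==
[[28,3],[31,0]]
[[15,3],[20,0],[28,3],[31,0]]
[[15,3],[20,9],[28,3],[31,0]]
[[15,3],[20,9],[28,4],[29,3],[31,0]]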